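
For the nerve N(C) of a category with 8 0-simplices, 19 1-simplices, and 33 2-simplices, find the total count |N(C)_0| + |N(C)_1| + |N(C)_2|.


The 2-skeleton of the nerve N(C) consists of simplices in dimensions 0, 1, 2:
  |N(C)_0| = 8 (objects)
  |N(C)_1| = 19 (morphisms)
  |N(C)_2| = 33 (composable pairs)
Total = 8 + 19 + 33 = 60

60


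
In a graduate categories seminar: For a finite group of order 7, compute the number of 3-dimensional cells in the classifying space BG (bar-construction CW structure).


In the bar-construction CW model of BG, the n-cells are indexed by
n-tuples [g_1|...|g_n] of non-identity elements of G (degenerate
simplices with some g_i = e do not contribute cells), so there are
(|G| - 1)^n n-cells.
For dim = 3 with |G| = 7:
cells = (7 - 1)^3 = 6^3 = 216

216


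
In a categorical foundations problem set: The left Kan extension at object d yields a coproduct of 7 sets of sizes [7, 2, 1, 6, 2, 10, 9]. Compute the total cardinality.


Pointwise, the left Kan extension (Lan_F H)(d) is the colimit, indexed
by the comma category (F downarrow d), of H composed with the
projection (F downarrow d) -> C. Here that colimit is given
as a coproduct (disjoint union) of sets, so its cardinality is the
sum of the sizes of the summands.
Coproduct of sets with sizes: 7 + 2 + 1 + 6 + 2 + 10 + 9
= 37

37


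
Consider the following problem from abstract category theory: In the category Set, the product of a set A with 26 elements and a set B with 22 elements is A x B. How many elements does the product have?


In Set, the product A x B is the Cartesian product.
By the universal property, |A x B| = |A| * |B|.
|A x B| = 26 * 22 = 572

572


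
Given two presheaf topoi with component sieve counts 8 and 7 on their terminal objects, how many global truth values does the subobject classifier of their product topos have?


In a product of presheaf topoi E_1 x E_2, the subobject classifier
is Omega = Omega_1 x Omega_2 (componentwise), so
|Omega(top)| = |Omega_1(top_1)| * |Omega_2(top_2)|.
= 8 * 7 = 56.

56


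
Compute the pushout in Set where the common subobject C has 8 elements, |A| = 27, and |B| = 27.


The pushout A +_C B identifies the images of C in A and B.
|A +_C B| = |A| + |B| - |C| (for injections).
= 27 + 27 - 8 = 46

46


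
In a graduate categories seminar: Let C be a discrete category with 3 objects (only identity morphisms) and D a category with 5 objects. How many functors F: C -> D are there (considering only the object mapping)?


A functor from a discrete category C to D is determined by
where each object maps. Each of the 3 objects of C can map
to any of the 5 objects of D independently.
Number of functors = 5^3 = 125

125


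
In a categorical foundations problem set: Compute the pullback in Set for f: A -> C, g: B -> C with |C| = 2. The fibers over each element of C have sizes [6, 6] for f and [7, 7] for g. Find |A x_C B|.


The pullback A x_C B consists of pairs (a, b) with f(a) = g(b).
For each element c in C, the fiber product has |f^-1(c)| * |g^-1(c)| elements.
Summing over C: 6 * 7 + 6 * 7
= 42 + 42 = 84

84


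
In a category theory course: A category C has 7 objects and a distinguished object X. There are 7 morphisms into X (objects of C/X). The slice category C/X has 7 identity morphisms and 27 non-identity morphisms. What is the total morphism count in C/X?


In the slice category C/X, objects are morphisms to X.
Identity morphisms: 7 (one per object of C/X).
Non-identity morphisms: 27.
Total = 7 + 27 = 34

34


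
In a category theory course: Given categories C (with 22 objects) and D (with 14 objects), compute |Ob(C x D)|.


The product category C x D has objects that are pairs (c, d).
Number of pairs = |Ob(C)| * |Ob(D)| = 22 * 14 = 308

308


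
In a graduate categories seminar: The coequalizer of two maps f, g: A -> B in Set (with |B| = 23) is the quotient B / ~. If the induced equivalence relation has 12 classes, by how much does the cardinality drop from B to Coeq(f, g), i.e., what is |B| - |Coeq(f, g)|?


The coequalizer Coeq(f, g) = B / ~ has one element per equivalence class.
|B| = 23, |Coeq(f, g)| = 12.
|B| - |Coeq(f, g)| = 23 - 12 = 11.

11


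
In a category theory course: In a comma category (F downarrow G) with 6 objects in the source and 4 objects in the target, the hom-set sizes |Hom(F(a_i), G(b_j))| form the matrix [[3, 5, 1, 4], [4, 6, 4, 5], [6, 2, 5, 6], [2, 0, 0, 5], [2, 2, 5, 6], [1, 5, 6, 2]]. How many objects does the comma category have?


Objects of (F downarrow G) are triples (a, b, h: F(a)->G(b)).
The count equals the sum of all entries in the hom-matrix.
sum(row 0) = 13
sum(row 1) = 19
sum(row 2) = 19
sum(row 3) = 7
sum(row 4) = 15
sum(row 5) = 14
Grand total = 87

87


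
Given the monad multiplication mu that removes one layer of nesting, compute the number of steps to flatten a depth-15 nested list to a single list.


Each application of mu: T^2 -> T removes one layer of nesting.
Starting at depth 15 (i.e., T^15(X)), we need to reach T(X).
Number of mu applications = 15 - 1 = 14

14


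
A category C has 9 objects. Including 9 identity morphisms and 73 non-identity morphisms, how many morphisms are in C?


Each object has an identity morphism, giving 9 identities.
Adding the 73 non-identity morphisms:
Total = 9 + 73 = 82

82


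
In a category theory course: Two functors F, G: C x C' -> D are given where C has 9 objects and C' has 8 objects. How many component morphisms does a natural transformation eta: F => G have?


A natural transformation eta: F => G assigns one component morphism per
object of the domain category.
The domain is the product category C x C', so
|Ob(C x C')| = |Ob(C)| * |Ob(C')| = 9 * 8 = 72.
Therefore eta has 72 component morphisms.

72


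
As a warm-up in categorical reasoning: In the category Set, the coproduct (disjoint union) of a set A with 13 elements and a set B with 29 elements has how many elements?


In Set, the coproduct A + B is the disjoint union.
|A + B| = |A| + |B| = 13 + 29 = 42

42


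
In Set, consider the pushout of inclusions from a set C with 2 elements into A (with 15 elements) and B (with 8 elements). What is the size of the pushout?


The pushout A +_C B identifies the images of C in A and B.
|A +_C B| = |A| + |B| - |C| (for injections).
= 15 + 8 - 2 = 21

21


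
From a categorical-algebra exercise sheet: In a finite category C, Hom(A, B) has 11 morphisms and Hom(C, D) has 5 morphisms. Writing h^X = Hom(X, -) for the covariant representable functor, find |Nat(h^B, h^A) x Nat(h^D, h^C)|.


By the Yoneda lemma, Nat(h^B, h^A) is isomorphic to Hom(A, B),
so |Nat(h^B, h^A)| = |Hom(A, B)| and |Nat(h^D, h^C)| = |Hom(C, D)|.
|Hom(A, B)| = 11, |Hom(C, D)| = 5.
|Nat(h^B, h^A) x Nat(h^D, h^C)| = 11 * 5 = 55

55


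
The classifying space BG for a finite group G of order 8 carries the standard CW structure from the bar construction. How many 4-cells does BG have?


In the bar-construction CW model of BG, the n-cells are indexed by
n-tuples [g_1|...|g_n] of non-identity elements of G (degenerate
simplices with some g_i = e do not contribute cells), so there are
(|G| - 1)^n n-cells.
For dim = 4 with |G| = 8:
cells = (8 - 1)^4 = 7^4 = 2401

2401


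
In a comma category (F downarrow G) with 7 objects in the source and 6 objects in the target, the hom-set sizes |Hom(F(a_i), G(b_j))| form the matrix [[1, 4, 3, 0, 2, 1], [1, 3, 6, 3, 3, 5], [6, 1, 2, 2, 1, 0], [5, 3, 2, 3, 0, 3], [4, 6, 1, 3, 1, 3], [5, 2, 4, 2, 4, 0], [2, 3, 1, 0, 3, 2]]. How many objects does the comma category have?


Objects of (F downarrow G) are triples (a, b, h: F(a)->G(b)).
The count equals the sum of all entries in the hom-matrix.
sum(row 0) = 11
sum(row 1) = 21
sum(row 2) = 12
sum(row 3) = 16
sum(row 4) = 18
sum(row 5) = 17
sum(row 6) = 11
Grand total = 106

106


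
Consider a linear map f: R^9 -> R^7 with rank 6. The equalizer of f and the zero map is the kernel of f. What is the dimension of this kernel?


The equalizer of f and the zero map is ker(f).
By the rank-nullity theorem: dim(ker(f)) = dim(domain) - rank(f).
dim(ker(f)) = 9 - 6 = 3

3


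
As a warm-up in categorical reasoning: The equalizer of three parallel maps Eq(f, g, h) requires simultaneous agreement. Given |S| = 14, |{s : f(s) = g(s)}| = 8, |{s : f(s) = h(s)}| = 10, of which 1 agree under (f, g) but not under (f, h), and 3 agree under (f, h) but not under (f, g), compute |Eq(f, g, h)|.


Eq(f, g, h) is the triple-agreement set: points in S where all three
maps take the same value. Using inclusion-exclusion on the pairwise data:
Pair (f, g) agrees on 8 points; pair (f, h) on 10 points.
Points agreeing under (f, g) but not (f, h) = 1; under (f, h) but not (f, g) = 3.
Triple-agreement = agreement-in-(f, g) minus points that agree under (f, g) but not (f, h):
|Eq(f, g, h)| = 8 - 1 = 7
(cross-check via (f, h): 10 - 3 = 7.)

7


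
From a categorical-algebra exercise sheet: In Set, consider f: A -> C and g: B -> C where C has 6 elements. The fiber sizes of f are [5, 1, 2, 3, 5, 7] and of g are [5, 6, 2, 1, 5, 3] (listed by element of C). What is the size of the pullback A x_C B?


The pullback A x_C B consists of pairs (a, b) with f(a) = g(b).
For each element c in C, the fiber product has |f^-1(c)| * |g^-1(c)| elements.
Summing over C: 5 * 5 + 1 * 6 + 2 * 2 + 3 * 1 + 5 * 5 + 7 * 3
= 25 + 6 + 4 + 3 + 25 + 21 = 84

84


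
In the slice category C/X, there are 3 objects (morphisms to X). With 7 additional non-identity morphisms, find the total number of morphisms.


In the slice category C/X, objects are morphisms to X.
Identity morphisms: 3 (one per object of C/X).
Non-identity morphisms: 7.
Total = 3 + 7 = 10

10


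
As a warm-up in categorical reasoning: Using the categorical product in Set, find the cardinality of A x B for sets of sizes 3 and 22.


In Set, the product A x B is the Cartesian product.
By the universal property, |A x B| = |A| * |B|.
|A x B| = 3 * 22 = 66

66


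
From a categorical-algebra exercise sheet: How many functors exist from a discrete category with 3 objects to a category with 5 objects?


A functor from a discrete category C to D is determined by
where each object maps. Each of the 3 objects of C can map
to any of the 5 objects of D independently.
Number of functors = 5^3 = 125

125


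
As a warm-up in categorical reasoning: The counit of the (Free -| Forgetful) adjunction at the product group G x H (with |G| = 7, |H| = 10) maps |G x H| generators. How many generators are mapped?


The counit epsilon_K: F(U(K)) -> K of the Free-Forgetful adjunction
maps |K| generators of F(U(K)) into K. For K = G x H (the product group),
|G x H| = |G| * |H|.
Total generators mapped = 7 * 10 = 70.

70


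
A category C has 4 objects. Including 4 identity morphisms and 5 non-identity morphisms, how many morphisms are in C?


Each object has an identity morphism, giving 4 identities.
Adding the 5 non-identity morphisms:
Total = 4 + 5 = 9

9


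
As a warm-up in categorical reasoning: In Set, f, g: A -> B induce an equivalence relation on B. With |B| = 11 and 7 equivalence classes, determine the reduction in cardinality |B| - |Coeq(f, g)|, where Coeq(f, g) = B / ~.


The coequalizer Coeq(f, g) = B / ~ has one element per equivalence class.
|B| = 11, |Coeq(f, g)| = 7.
|B| - |Coeq(f, g)| = 11 - 7 = 4.

4


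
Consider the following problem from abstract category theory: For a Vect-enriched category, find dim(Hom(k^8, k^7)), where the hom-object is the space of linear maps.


In Vect-enriched categories, Hom(k^n, k^m) is the space of m x n matrices.
dim(Hom(k^8, k^7)) = 7 * 8 = 56

56


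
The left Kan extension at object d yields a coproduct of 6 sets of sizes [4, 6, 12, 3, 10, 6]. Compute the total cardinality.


Pointwise, the left Kan extension (Lan_F H)(d) is the colimit, indexed
by the comma category (F downarrow d), of H composed with the
projection (F downarrow d) -> C. Here that colimit is given
as a coproduct (disjoint union) of sets, so its cardinality is the
sum of the sizes of the summands.
Coproduct of sets with sizes: 4 + 6 + 12 + 3 + 10 + 6
= 41

41


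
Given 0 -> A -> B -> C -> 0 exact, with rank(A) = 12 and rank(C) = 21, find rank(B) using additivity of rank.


For a short exact sequence 0 -> A -> B -> C -> 0,
rank is additive: rank(B) = rank(A) + rank(C).
rank(B) = 12 + 21 = 33

33


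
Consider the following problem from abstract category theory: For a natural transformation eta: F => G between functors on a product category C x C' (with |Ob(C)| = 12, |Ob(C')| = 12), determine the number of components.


A natural transformation eta: F => G assigns one component morphism per
object of the domain category.
The domain is the product category C x C', so
|Ob(C x C')| = |Ob(C)| * |Ob(C')| = 12 * 12 = 144.
Therefore eta has 144 component morphisms.

144


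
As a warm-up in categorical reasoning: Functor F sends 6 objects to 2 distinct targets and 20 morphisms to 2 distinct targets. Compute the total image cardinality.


The image of F consists of distinct objects and distinct morphisms.
|Im(F)| on objects = 2
|Im(F)| on morphisms = 2
Total image cardinality = 2 + 2 = 4

4


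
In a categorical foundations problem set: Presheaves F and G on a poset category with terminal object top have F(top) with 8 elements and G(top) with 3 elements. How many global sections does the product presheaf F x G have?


Global sections of a presheaf on a poset with terminal top satisfy
Gamma(H) ~ H(top). Presheaves admit pointwise products, so
(F x G)(top) = F(top) x G(top) (Cartesian product).
|Gamma(F x G)| = |F(top)| * |G(top)| = 8 * 3 = 24.

24


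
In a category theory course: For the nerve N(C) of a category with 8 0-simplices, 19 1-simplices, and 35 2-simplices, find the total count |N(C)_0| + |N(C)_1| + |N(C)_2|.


The 2-skeleton of the nerve N(C) consists of simplices in dimensions 0, 1, 2:
  |N(C)_0| = 8 (objects)
  |N(C)_1| = 19 (morphisms)
  |N(C)_2| = 35 (composable pairs)
Total = 8 + 19 + 35 = 62

62


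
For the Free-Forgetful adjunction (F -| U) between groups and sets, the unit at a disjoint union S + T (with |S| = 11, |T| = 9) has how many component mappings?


The unit eta_X: X -> U(F(X)) of the Free-Forgetful adjunction
maps each element of X to a generator of F(X). For X = S + T (disjoint
union in Set), |S + T| = |S| + |T|.
Total mappings = 11 + 9 = 20.

20


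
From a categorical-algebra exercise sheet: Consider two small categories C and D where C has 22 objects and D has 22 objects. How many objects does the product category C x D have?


The product category C x D has objects that are pairs (c, d).
Number of pairs = |Ob(C)| * |Ob(D)| = 22 * 22 = 484

484


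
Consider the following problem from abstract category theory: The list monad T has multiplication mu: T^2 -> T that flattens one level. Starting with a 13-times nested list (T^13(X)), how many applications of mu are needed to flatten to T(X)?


Each application of mu: T^2 -> T removes one layer of nesting.
Starting at depth 13 (i.e., T^13(X)), we need to reach T(X).
Number of mu applications = 13 - 1 = 12

12


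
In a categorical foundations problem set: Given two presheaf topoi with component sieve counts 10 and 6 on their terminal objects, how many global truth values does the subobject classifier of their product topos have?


In a product of presheaf topoi E_1 x E_2, the subobject classifier
is Omega = Omega_1 x Omega_2 (componentwise), so
|Omega(top)| = |Omega_1(top_1)| * |Omega_2(top_2)|.
= 10 * 6 = 60.

60


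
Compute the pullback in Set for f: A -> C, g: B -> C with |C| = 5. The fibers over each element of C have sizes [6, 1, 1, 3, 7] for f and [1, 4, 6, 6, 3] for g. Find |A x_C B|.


The pullback A x_C B consists of pairs (a, b) with f(a) = g(b).
For each element c in C, the fiber product has |f^-1(c)| * |g^-1(c)| elements.
Summing over C: 6 * 1 + 1 * 4 + 1 * 6 + 3 * 6 + 7 * 3
= 6 + 4 + 6 + 18 + 21 = 55

55


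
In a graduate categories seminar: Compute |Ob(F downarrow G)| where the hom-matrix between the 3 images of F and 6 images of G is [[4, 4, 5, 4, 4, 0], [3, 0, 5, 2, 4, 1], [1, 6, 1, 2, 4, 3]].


Objects of (F downarrow G) are triples (a, b, h: F(a)->G(b)).
The count equals the sum of all entries in the hom-matrix.
sum(row 0) = 21
sum(row 1) = 15
sum(row 2) = 17
Grand total = 53

53


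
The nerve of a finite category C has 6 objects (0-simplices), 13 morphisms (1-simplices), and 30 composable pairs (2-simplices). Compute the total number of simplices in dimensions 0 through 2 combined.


The 2-skeleton of the nerve N(C) consists of simplices in dimensions 0, 1, 2:
  |N(C)_0| = 6 (objects)
  |N(C)_1| = 13 (morphisms)
  |N(C)_2| = 30 (composable pairs)
Total = 6 + 13 + 30 = 49

49


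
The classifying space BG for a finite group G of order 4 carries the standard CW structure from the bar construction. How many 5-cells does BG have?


In the bar-construction CW model of BG, the n-cells are indexed by
n-tuples [g_1|...|g_n] of non-identity elements of G (degenerate
simplices with some g_i = e do not contribute cells), so there are
(|G| - 1)^n n-cells.
For dim = 5 with |G| = 4:
cells = (4 - 1)^5 = 3^5 = 243

243


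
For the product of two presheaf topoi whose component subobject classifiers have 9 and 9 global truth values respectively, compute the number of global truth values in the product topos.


In a product of presheaf topoi E_1 x E_2, the subobject classifier
is Omega = Omega_1 x Omega_2 (componentwise), so
|Omega(top)| = |Omega_1(top_1)| * |Omega_2(top_2)|.
= 9 * 9 = 81.

81


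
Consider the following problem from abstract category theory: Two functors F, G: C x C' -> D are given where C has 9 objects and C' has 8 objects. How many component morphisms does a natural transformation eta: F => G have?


A natural transformation eta: F => G assigns one component morphism per
object of the domain category.
The domain is the product category C x C', so
|Ob(C x C')| = |Ob(C)| * |Ob(C')| = 9 * 8 = 72.
Therefore eta has 72 component morphisms.

72


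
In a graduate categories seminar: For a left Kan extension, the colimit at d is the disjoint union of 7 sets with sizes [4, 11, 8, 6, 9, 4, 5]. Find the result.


Pointwise, the left Kan extension (Lan_F H)(d) is the colimit, indexed
by the comma category (F downarrow d), of H composed with the
projection (F downarrow d) -> C. Here that colimit is given
as a coproduct (disjoint union) of sets, so its cardinality is the
sum of the sizes of the summands.
Coproduct of sets with sizes: 4 + 11 + 8 + 6 + 9 + 4 + 5
= 47

47


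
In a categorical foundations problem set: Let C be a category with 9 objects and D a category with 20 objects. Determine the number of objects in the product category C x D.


The product category C x D has objects that are pairs (c, d).
Number of pairs = |Ob(C)| * |Ob(D)| = 9 * 20 = 180

180


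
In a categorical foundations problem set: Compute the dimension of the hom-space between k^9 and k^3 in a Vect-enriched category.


In Vect-enriched categories, Hom(k^n, k^m) is the space of m x n matrices.
dim(Hom(k^9, k^3)) = 3 * 9 = 27

27


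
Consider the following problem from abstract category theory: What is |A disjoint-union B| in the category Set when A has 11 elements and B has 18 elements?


In Set, the coproduct A + B is the disjoint union.
|A + B| = |A| + |B| = 11 + 18 = 29

29


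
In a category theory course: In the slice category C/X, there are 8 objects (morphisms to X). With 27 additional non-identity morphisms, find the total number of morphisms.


In the slice category C/X, objects are morphisms to X.
Identity morphisms: 8 (one per object of C/X).
Non-identity morphisms: 27.
Total = 8 + 27 = 35

35


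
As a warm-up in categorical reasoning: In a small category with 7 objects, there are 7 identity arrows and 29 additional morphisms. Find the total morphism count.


Each object has an identity morphism, giving 7 identities.
Adding the 29 non-identity morphisms:
Total = 7 + 29 = 36

36


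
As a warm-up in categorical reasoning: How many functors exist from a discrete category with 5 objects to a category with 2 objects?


A functor from a discrete category C to D is determined by
where each object maps. Each of the 5 objects of C can map
to any of the 2 objects of D independently.
Number of functors = 2^5 = 32

32


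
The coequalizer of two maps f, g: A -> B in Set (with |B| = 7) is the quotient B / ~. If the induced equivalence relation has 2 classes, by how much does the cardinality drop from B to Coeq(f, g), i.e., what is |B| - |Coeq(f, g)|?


The coequalizer Coeq(f, g) = B / ~ has one element per equivalence class.
|B| = 7, |Coeq(f, g)| = 2.
|B| - |Coeq(f, g)| = 7 - 2 = 5.

5


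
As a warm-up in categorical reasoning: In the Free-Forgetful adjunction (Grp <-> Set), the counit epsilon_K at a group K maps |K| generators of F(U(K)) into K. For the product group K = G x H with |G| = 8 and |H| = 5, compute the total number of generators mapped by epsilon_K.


The counit epsilon_K: F(U(K)) -> K of the Free-Forgetful adjunction
maps |K| generators of F(U(K)) into K. For K = G x H (the product group),
|G x H| = |G| * |H|.
Total generators mapped = 8 * 5 = 40.

40


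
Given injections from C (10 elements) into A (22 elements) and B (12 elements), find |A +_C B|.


The pushout A +_C B identifies the images of C in A and B.
|A +_C B| = |A| + |B| - |C| (for injections).
= 22 + 12 - 10 = 24

24


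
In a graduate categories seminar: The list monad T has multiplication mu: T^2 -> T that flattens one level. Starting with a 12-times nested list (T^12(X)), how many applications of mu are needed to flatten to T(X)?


Each application of mu: T^2 -> T removes one layer of nesting.
Starting at depth 12 (i.e., T^12(X)), we need to reach T(X).
Number of mu applications = 12 - 1 = 11

11


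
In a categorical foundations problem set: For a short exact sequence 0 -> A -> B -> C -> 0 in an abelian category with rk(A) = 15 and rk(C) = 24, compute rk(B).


For a short exact sequence 0 -> A -> B -> C -> 0,
rank is additive: rank(B) = rank(A) + rank(C).
rank(B) = 15 + 24 = 39

39


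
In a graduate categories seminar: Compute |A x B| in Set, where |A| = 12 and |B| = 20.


In Set, the product A x B is the Cartesian product.
By the universal property, |A x B| = |A| * |B|.
|A x B| = 12 * 20 = 240

240


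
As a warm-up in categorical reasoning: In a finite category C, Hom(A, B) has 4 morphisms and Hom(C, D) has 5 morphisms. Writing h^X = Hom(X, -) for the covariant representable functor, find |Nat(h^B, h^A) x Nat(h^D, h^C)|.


By the Yoneda lemma, Nat(h^B, h^A) is isomorphic to Hom(A, B),
so |Nat(h^B, h^A)| = |Hom(A, B)| and |Nat(h^D, h^C)| = |Hom(C, D)|.
|Hom(A, B)| = 4, |Hom(C, D)| = 5.
|Nat(h^B, h^A) x Nat(h^D, h^C)| = 4 * 5 = 20

20


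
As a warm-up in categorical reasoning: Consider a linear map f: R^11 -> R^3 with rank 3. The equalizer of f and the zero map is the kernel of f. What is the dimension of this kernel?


The equalizer of f and the zero map is ker(f).
By the rank-nullity theorem: dim(ker(f)) = dim(domain) - rank(f).
dim(ker(f)) = 11 - 3 = 8

8


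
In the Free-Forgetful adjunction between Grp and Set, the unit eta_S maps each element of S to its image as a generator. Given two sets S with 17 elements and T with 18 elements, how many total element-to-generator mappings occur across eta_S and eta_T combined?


The unit eta_X: X -> U(F(X)) of the Free-Forgetful adjunction
maps each element of X to a generator of F(X). For X = S + T (disjoint
union in Set), |S + T| = |S| + |T|.
Total mappings = 17 + 18 = 35.

35


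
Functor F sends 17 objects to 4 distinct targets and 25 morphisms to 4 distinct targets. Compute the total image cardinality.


The image of F consists of distinct objects and distinct morphisms.
|Im(F)| on objects = 4
|Im(F)| on morphisms = 4
Total image cardinality = 4 + 4 = 8

8


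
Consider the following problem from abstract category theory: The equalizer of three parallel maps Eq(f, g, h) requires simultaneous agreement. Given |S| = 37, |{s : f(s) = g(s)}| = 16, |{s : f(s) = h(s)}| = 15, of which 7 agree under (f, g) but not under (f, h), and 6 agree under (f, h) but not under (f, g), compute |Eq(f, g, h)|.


Eq(f, g, h) is the triple-agreement set: points in S where all three
maps take the same value. Using inclusion-exclusion on the pairwise data:
Pair (f, g) agrees on 16 points; pair (f, h) on 15 points.
Points agreeing under (f, g) but not (f, h) = 7; under (f, h) but not (f, g) = 6.
Triple-agreement = agreement-in-(f, g) minus points that agree under (f, g) but not (f, h):
|Eq(f, g, h)| = 16 - 7 = 9
(cross-check via (f, h): 15 - 6 = 9.)

9


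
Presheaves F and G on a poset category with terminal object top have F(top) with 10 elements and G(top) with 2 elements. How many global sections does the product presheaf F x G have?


Global sections of a presheaf on a poset with terminal top satisfy
Gamma(H) ~ H(top). Presheaves admit pointwise products, so
(F x G)(top) = F(top) x G(top) (Cartesian product).
|Gamma(F x G)| = |F(top)| * |G(top)| = 10 * 2 = 20.

20


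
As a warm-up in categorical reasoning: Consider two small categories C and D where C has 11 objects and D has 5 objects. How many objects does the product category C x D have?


The product category C x D has objects that are pairs (c, d).
Number of pairs = |Ob(C)| * |Ob(D)| = 11 * 5 = 55

55


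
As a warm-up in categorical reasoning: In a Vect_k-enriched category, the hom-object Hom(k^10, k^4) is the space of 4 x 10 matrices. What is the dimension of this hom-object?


In Vect-enriched categories, Hom(k^n, k^m) is the space of m x n matrices.
dim(Hom(k^10, k^4)) = 4 * 10 = 40

40


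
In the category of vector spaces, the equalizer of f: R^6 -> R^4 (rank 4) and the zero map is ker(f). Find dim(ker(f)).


The equalizer of f and the zero map is ker(f).
By the rank-nullity theorem: dim(ker(f)) = dim(domain) - rank(f).
dim(ker(f)) = 6 - 4 = 2

2


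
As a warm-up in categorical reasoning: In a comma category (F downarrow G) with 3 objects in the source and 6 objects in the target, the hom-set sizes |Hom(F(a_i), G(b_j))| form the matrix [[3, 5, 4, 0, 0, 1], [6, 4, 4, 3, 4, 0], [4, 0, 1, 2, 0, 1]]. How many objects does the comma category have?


Objects of (F downarrow G) are triples (a, b, h: F(a)->G(b)).
The count equals the sum of all entries in the hom-matrix.
sum(row 0) = 13
sum(row 1) = 21
sum(row 2) = 8
Grand total = 42

42


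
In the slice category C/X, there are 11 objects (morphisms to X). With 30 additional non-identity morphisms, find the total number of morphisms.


In the slice category C/X, objects are morphisms to X.
Identity morphisms: 11 (one per object of C/X).
Non-identity morphisms: 30.
Total = 11 + 30 = 41

41


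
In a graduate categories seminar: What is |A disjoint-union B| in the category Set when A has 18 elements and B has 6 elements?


In Set, the coproduct A + B is the disjoint union.
|A + B| = |A| + |B| = 18 + 6 = 24

24


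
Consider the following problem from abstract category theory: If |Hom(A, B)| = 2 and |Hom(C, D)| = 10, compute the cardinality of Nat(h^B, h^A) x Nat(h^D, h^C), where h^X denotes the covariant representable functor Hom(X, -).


By the Yoneda lemma, Nat(h^B, h^A) is isomorphic to Hom(A, B),
so |Nat(h^B, h^A)| = |Hom(A, B)| and |Nat(h^D, h^C)| = |Hom(C, D)|.
|Hom(A, B)| = 2, |Hom(C, D)| = 10.
|Nat(h^B, h^A) x Nat(h^D, h^C)| = 2 * 10 = 20

20


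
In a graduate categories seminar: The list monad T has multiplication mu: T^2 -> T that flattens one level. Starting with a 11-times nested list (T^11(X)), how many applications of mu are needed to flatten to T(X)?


Each application of mu: T^2 -> T removes one layer of nesting.
Starting at depth 11 (i.e., T^11(X)), we need to reach T(X).
Number of mu applications = 11 - 1 = 10

10


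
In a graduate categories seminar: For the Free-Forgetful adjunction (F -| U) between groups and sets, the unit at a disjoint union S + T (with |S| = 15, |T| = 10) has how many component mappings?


The unit eta_X: X -> U(F(X)) of the Free-Forgetful adjunction
maps each element of X to a generator of F(X). For X = S + T (disjoint
union in Set), |S + T| = |S| + |T|.
Total mappings = 15 + 10 = 25.

25


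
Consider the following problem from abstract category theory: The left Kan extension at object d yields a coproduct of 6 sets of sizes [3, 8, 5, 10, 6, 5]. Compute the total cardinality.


Pointwise, the left Kan extension (Lan_F H)(d) is the colimit, indexed
by the comma category (F downarrow d), of H composed with the
projection (F downarrow d) -> C. Here that colimit is given
as a coproduct (disjoint union) of sets, so its cardinality is the
sum of the sizes of the summands.
Coproduct of sets with sizes: 3 + 8 + 5 + 10 + 6 + 5
= 37

37


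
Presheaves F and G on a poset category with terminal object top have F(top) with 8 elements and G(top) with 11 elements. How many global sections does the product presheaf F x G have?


Global sections of a presheaf on a poset with terminal top satisfy
Gamma(H) ~ H(top). Presheaves admit pointwise products, so
(F x G)(top) = F(top) x G(top) (Cartesian product).
|Gamma(F x G)| = |F(top)| * |G(top)| = 8 * 11 = 88.

88


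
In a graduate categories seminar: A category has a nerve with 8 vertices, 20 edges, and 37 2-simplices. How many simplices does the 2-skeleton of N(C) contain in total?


The 2-skeleton of the nerve N(C) consists of simplices in dimensions 0, 1, 2:
  |N(C)_0| = 8 (objects)
  |N(C)_1| = 20 (morphisms)
  |N(C)_2| = 37 (composable pairs)
Total = 8 + 20 + 37 = 65

65


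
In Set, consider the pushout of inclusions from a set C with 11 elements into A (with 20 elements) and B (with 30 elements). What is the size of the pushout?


The pushout A +_C B identifies the images of C in A and B.
|A +_C B| = |A| + |B| - |C| (for injections).
= 20 + 30 - 11 = 39

39


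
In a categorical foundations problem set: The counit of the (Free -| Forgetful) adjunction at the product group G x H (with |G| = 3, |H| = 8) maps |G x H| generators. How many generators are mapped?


The counit epsilon_K: F(U(K)) -> K of the Free-Forgetful adjunction
maps |K| generators of F(U(K)) into K. For K = G x H (the product group),
|G x H| = |G| * |H|.
Total generators mapped = 3 * 8 = 24.

24


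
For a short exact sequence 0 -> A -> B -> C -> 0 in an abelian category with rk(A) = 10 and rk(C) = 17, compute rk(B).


For a short exact sequence 0 -> A -> B -> C -> 0,
rank is additive: rank(B) = rank(A) + rank(C).
rank(B) = 10 + 17 = 27

27


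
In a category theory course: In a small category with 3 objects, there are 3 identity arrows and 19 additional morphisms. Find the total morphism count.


Each object has an identity morphism, giving 3 identities.
Adding the 19 non-identity morphisms:
Total = 3 + 19 = 22

22


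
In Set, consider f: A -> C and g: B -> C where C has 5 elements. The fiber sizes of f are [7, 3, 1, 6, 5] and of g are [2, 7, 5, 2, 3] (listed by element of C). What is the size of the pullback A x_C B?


The pullback A x_C B consists of pairs (a, b) with f(a) = g(b).
For each element c in C, the fiber product has |f^-1(c)| * |g^-1(c)| elements.
Summing over C: 7 * 2 + 3 * 7 + 1 * 5 + 6 * 2 + 5 * 3
= 14 + 21 + 5 + 12 + 15 = 67

67


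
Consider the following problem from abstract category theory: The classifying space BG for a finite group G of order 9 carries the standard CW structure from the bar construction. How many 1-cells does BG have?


In the bar-construction CW model of BG, the n-cells are indexed by
n-tuples [g_1|...|g_n] of non-identity elements of G (degenerate
simplices with some g_i = e do not contribute cells), so there are
(|G| - 1)^n n-cells.
For dim = 1 with |G| = 9:
cells = (9 - 1)^1 = 8^1 = 8

8


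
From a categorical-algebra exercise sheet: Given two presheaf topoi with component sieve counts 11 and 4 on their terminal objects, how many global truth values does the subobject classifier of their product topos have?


In a product of presheaf topoi E_1 x E_2, the subobject classifier
is Omega = Omega_1 x Omega_2 (componentwise), so
|Omega(top)| = |Omega_1(top_1)| * |Omega_2(top_2)|.
= 11 * 4 = 44.

44


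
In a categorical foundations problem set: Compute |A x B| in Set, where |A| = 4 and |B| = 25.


In Set, the product A x B is the Cartesian product.
By the universal property, |A x B| = |A| * |B|.
|A x B| = 4 * 25 = 100

100


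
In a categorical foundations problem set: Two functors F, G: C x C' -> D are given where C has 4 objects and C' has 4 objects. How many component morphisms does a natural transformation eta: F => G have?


A natural transformation eta: F => G assigns one component morphism per
object of the domain category.
The domain is the product category C x C', so
|Ob(C x C')| = |Ob(C)| * |Ob(C')| = 4 * 4 = 16.
Therefore eta has 16 component morphisms.

16


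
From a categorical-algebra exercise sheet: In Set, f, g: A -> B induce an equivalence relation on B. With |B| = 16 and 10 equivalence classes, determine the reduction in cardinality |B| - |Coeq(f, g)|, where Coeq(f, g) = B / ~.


The coequalizer Coeq(f, g) = B / ~ has one element per equivalence class.
|B| = 16, |Coeq(f, g)| = 10.
|B| - |Coeq(f, g)| = 16 - 10 = 6.

6


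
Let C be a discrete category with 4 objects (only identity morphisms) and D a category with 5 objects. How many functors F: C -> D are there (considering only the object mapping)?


A functor from a discrete category C to D is determined by
where each object maps. Each of the 4 objects of C can map
to any of the 5 objects of D independently.
Number of functors = 5^4 = 625

625


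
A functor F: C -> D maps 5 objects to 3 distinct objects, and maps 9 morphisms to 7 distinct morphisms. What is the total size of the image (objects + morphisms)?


The image of F consists of distinct objects and distinct morphisms.
|Im(F)| on objects = 3
|Im(F)| on morphisms = 7
Total image cardinality = 3 + 7 = 10

10


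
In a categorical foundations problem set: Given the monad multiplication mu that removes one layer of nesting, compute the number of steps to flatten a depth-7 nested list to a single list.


Each application of mu: T^2 -> T removes one layer of nesting.
Starting at depth 7 (i.e., T^7(X)), we need to reach T(X).
Number of mu applications = 7 - 1 = 6

6


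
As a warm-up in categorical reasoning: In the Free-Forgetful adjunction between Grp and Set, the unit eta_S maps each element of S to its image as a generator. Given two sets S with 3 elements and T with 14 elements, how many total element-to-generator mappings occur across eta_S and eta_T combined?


The unit eta_X: X -> U(F(X)) of the Free-Forgetful adjunction
maps each element of X to a generator of F(X). For X = S + T (disjoint
union in Set), |S + T| = |S| + |T|.
Total mappings = 3 + 14 = 17.

17


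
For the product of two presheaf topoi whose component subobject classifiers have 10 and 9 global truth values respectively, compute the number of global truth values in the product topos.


In a product of presheaf topoi E_1 x E_2, the subobject classifier
is Omega = Omega_1 x Omega_2 (componentwise), so
|Omega(top)| = |Omega_1(top_1)| * |Omega_2(top_2)|.
= 10 * 9 = 90.

90


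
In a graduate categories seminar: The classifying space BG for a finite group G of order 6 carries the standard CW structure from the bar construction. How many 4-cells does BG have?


In the bar-construction CW model of BG, the n-cells are indexed by
n-tuples [g_1|...|g_n] of non-identity elements of G (degenerate
simplices with some g_i = e do not contribute cells), so there are
(|G| - 1)^n n-cells.
For dim = 4 with |G| = 6:
cells = (6 - 1)^4 = 5^4 = 625

625


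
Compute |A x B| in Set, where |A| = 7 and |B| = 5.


In Set, the product A x B is the Cartesian product.
By the universal property, |A x B| = |A| * |B|.
|A x B| = 7 * 5 = 35

35


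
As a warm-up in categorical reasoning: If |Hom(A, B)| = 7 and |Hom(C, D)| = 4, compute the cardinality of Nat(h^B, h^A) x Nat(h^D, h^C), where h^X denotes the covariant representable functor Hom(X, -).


By the Yoneda lemma, Nat(h^B, h^A) is isomorphic to Hom(A, B),
so |Nat(h^B, h^A)| = |Hom(A, B)| and |Nat(h^D, h^C)| = |Hom(C, D)|.
|Hom(A, B)| = 7, |Hom(C, D)| = 4.
|Nat(h^B, h^A) x Nat(h^D, h^C)| = 7 * 4 = 28

28


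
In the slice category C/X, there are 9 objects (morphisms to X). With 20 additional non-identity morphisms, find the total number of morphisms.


In the slice category C/X, objects are morphisms to X.
Identity morphisms: 9 (one per object of C/X).
Non-identity morphisms: 20.
Total = 9 + 20 = 29

29


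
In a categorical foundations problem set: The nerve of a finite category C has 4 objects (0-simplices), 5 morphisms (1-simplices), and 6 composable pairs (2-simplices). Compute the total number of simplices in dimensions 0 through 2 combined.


The 2-skeleton of the nerve N(C) consists of simplices in dimensions 0, 1, 2:
  |N(C)_0| = 4 (objects)
  |N(C)_1| = 5 (morphisms)
  |N(C)_2| = 6 (composable pairs)
Total = 4 + 5 + 6 = 15

15


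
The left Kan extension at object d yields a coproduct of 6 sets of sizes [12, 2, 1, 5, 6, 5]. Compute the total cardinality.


Pointwise, the left Kan extension (Lan_F H)(d) is the colimit, indexed
by the comma category (F downarrow d), of H composed with the
projection (F downarrow d) -> C. Here that colimit is given
as a coproduct (disjoint union) of sets, so its cardinality is the
sum of the sizes of the summands.
Coproduct of sets with sizes: 12 + 2 + 1 + 5 + 6 + 5
= 31

31


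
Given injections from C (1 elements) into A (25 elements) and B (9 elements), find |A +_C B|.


The pushout A +_C B identifies the images of C in A and B.
|A +_C B| = |A| + |B| - |C| (for injections).
= 25 + 9 - 1 = 33

33


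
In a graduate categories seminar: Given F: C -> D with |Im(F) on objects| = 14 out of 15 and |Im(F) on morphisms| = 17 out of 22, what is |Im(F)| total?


The image of F consists of distinct objects and distinct morphisms.
|Im(F)| on objects = 14
|Im(F)| on morphisms = 17
Total image cardinality = 14 + 17 = 31

31


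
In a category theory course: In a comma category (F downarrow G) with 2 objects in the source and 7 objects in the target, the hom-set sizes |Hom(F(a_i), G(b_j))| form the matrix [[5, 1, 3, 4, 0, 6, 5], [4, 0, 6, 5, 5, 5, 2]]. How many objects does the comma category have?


Objects of (F downarrow G) are triples (a, b, h: F(a)->G(b)).
The count equals the sum of all entries in the hom-matrix.
sum(row 0) = 24
sum(row 1) = 27
Grand total = 51

51


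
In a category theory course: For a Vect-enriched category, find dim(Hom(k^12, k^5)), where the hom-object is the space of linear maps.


In Vect-enriched categories, Hom(k^n, k^m) is the space of m x n matrices.
dim(Hom(k^12, k^5)) = 5 * 12 = 60

60


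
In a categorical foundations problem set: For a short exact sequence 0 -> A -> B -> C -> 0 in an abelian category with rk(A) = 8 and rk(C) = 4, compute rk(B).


For a short exact sequence 0 -> A -> B -> C -> 0,
rank is additive: rank(B) = rank(A) + rank(C).
rank(B) = 8 + 4 = 12

12


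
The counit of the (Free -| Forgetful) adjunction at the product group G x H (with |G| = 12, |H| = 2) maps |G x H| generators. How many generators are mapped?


The counit epsilon_K: F(U(K)) -> K of the Free-Forgetful adjunction
maps |K| generators of F(U(K)) into K. For K = G x H (the product group),
|G x H| = |G| * |H|.
Total generators mapped = 12 * 2 = 24.

24


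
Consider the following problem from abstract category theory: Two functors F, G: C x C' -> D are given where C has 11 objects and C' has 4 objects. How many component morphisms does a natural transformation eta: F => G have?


A natural transformation eta: F => G assigns one component morphism per
object of the domain category.
The domain is the product category C x C', so
|Ob(C x C')| = |Ob(C)| * |Ob(C')| = 11 * 4 = 44.
Therefore eta has 44 component morphisms.

44
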